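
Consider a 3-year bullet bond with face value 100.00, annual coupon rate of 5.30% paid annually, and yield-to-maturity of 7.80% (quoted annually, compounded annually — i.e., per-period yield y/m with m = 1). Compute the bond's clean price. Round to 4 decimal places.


Coupon per period c = face * coupon_rate / m = 5.300000
Periods per year m = 1; per-period yield y/m = 0.078000
Number of cashflows N = 3
Cashflows (t years, CF_t, discount factor 1/(1+y/m)^(m*t), PV):
  t = 1.0000: CF_t = 5.300000, DF = 0.927644, PV = 4.916512
  t = 2.0000: CF_t = 5.300000, DF = 0.860523, PV = 4.560772
  t = 3.0000: CF_t = 105.300000, DF = 0.798259, PV = 84.056652
Price P = sum_t PV_t = 93.533936

Answer: Price = 93.5339


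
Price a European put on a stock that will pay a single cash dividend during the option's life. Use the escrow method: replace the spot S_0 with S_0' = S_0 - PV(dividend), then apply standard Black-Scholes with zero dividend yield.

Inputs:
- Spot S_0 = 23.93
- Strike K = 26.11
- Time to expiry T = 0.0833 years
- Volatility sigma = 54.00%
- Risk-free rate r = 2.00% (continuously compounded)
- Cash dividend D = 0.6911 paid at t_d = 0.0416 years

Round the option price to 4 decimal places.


PV(D) = D * exp(-r * t_d) = 0.6911 * 0.99916835 = 0.69052524
S_0' = S_0 - PV(D) = 23.9300 - 0.69052524 = 23.23947476
d1 = (ln(S_0'/K) + (r + sigma^2/2)*T) / (sigma*sqrt(T)) = -0.65866331
d2 = d1 - sigma*sqrt(T) = -0.81451670
exp(-rT) = 0.99833539
N(-d1) = 0.74494400; N(-d2) = 0.79232550
P = K * exp(-rT) * N(-d2) - S_0' * N(-d1) = 26.1100 * 0.99833539 * 0.79232550 - 23.23947476 * 0.74494400 = 3.3411

Answer: Price = 3.3411


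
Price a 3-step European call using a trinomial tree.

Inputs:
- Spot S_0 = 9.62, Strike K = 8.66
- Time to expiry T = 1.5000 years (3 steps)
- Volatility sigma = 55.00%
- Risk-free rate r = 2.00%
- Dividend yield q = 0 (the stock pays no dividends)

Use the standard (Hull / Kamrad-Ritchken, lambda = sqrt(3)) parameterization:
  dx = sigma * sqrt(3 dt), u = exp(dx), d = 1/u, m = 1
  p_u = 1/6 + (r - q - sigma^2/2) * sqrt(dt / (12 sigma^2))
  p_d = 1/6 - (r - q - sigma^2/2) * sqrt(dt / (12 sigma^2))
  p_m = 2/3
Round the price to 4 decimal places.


dt = T/N = 0.500000; dx = sigma*sqrt(3*dt) = 0.673610
u = exp(dx) = 1.961304; d = 1/u = 0.509865
p_u = 0.117955, p_m = 0.666667, p_d = 0.215378
Discount per step: exp(-r*dt) = 0.990050
Stock lattice S(k, j) with j the centered position index:
  k=0: S(0,+0) = 9.6200
  k=1: S(1,-1) = 4.9049; S(1,+0) = 9.6200; S(1,+1) = 18.8677
  k=2: S(2,-2) = 2.5008; S(2,-1) = 4.9049; S(2,+0) = 9.6200; S(2,+1) = 18.8677; S(2,+2) = 37.0054
  k=3: S(3,-3) = 1.2751; S(3,-2) = 2.5008; S(3,-1) = 4.9049; S(3,+0) = 9.6200; S(3,+1) = 18.8677; S(3,+2) = 37.0054; S(3,+3) = 72.5788
Terminal payoffs V(N, j) = max(S_T - K, 0):
  V(3,-3) = 0.000000; V(3,-2) = 0.000000; V(3,-1) = 0.000000; V(3,+0) = 0.960000; V(3,+1) = 10.207747; V(3,+2) = 28.345392; V(3,+3) = 63.918832
Backward induction: V(k, j) = exp(-r*dt) * [p_u * V(k+1, j+1) + p_m * V(k+1, j) + p_d * V(k+1, j-1)]
  V(2,-2) = exp(-r*dt) * [p_u*0.000000 + p_m*0.000000 + p_d*0.000000] = 0.000000
  V(2,-1) = exp(-r*dt) * [p_u*0.960000 + p_m*0.000000 + p_d*0.000000] = 0.112110
  V(2,+0) = exp(-r*dt) * [p_u*10.207747 + p_m*0.960000 + p_d*0.000000] = 1.825708
  V(2,+1) = exp(-r*dt) * [p_u*28.345392 + p_m*10.207747 + p_d*0.960000] = 10.252376
  V(2,+2) = exp(-r*dt) * [p_u*63.918832 + p_m*28.345392 + p_d*10.207747] = 28.350090
  V(1,-1) = exp(-r*dt) * [p_u*1.825708 + p_m*0.112110 + p_d*0.000000] = 0.287206
  V(1,+0) = exp(-r*dt) * [p_u*10.252376 + p_m*1.825708 + p_d*0.112110] = 2.426222
  V(1,+1) = exp(-r*dt) * [p_u*28.350090 + p_m*10.252376 + p_d*1.825708] = 10.466981
  V(0,+0) = exp(-r*dt) * [p_u*10.466981 + p_m*2.426222 + p_d*0.287206] = 2.884980

Answer: Price = V(0,0) = 2.8850


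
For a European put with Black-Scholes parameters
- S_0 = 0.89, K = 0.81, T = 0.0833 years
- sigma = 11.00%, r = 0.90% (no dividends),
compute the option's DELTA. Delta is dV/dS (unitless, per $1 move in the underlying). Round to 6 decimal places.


Answer: Delta = -0.001323

Derivation:
d1 = 3.0062095454; d2 = 2.9744616320
phi(d1) = 0.0043499695; exp(-qT) = 1.0000000000; exp(-rT) = 0.9992505810
N(-d1) = 0.0013226332
Delta = -exp(-qT) * N(-d1) = -1.0000000000 * 0.0013226332 = -0.001323


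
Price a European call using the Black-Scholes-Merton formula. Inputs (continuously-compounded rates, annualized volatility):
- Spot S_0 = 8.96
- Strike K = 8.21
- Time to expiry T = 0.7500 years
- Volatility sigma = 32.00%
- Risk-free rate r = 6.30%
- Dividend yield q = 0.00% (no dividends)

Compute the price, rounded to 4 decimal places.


Answer: Price = 1.5959

Derivation:
d1 = (ln(S/K) + (r - q + 0.5*sigma^2) * T) / (sigma * sqrt(T)) = 0.62450284
d2 = d1 - sigma * sqrt(T) = 0.34737471
exp(-rT) = 0.95384891; exp(-qT) = 1.00000000
C = S_0 * exp(-qT) * N(d1) - K * exp(-rT) * N(d2)
N(d1) = 0.73385130; N(d2) = 0.63584508
C = 8.9600 * 1.00000000 * 0.73385130 - 8.2100 * 0.95384891 * 0.63584508 = 1.5959


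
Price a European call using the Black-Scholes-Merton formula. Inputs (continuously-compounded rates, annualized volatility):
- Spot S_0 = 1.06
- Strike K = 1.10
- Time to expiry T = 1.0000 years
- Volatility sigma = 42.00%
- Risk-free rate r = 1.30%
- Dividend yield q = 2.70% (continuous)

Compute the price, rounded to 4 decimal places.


d1 = (ln(S/K) + (r - q + 0.5*sigma^2) * T) / (sigma * sqrt(T)) = 0.08847316
d2 = d1 - sigma * sqrt(T) = -0.33152684
exp(-rT) = 0.98708414; exp(-qT) = 0.97336124
C = S_0 * exp(-qT) * N(d1) - K * exp(-rT) * N(d2)
N(d1) = 0.53524969; N(d2) = 0.37012329
C = 1.0600 * 0.97336124 * 0.53524969 - 1.1000 * 0.98708414 * 0.37012329 = 0.1504

Answer: Price = 0.1504


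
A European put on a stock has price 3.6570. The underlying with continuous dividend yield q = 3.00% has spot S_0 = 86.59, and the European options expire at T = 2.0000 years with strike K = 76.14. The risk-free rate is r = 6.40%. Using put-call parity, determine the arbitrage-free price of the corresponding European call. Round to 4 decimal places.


Answer: Call price = 18.2124

Derivation:
Put-call parity: C - P = S_0 * exp(-qT) - K * exp(-rT).
S_0 * exp(-qT) = 86.5900 * 0.94176453 = 81.54739096
K * exp(-rT) = 76.1400 * 0.87985338 = 66.99203629
C = P + S*exp(-qT) - K*exp(-rT)
C = 3.6570 + 81.54739096 - 66.99203629 = 18.2124


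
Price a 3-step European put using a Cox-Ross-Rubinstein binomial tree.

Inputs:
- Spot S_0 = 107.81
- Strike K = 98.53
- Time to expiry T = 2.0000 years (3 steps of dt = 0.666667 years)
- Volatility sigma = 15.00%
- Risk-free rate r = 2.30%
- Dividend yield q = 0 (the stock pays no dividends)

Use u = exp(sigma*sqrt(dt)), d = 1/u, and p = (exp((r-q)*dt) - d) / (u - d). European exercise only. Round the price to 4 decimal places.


Answer: Price = V(0,0) = 3.3815

Derivation:
dt = T/N = 0.666667
u = exp(sigma*sqrt(dt)) = 1.130290; d = 1/u = 0.884728
p = (exp((r-q)*dt) - d) / (u - d) = 0.532343
Discount per step: exp(-r*dt) = 0.984784
Stock lattice S(k, i) with i counting down-moves:
  k=0: S(0,0) = 107.8100
  k=1: S(1,0) = 121.8566; S(1,1) = 95.3826
  k=2: S(2,0) = 137.7333; S(2,1) = 107.8100; S(2,2) = 84.3877
  k=3: S(3,0) = 155.6786; S(3,1) = 121.8566; S(3,2) = 95.3826; S(3,3) = 74.6602
Terminal payoffs V(N, i) = max(K - S_T, 0):
  V(3,0) = 0.000000; V(3,1) = 0.000000; V(3,2) = 3.147423; V(3,3) = 23.869815
Backward induction: V(k, i) = exp(-r*dt) * [p * V(k+1, i) + (1-p) * V(k+1, i+1)].
  V(2,0) = exp(-r*dt) * [p*0.000000 + (1-p)*0.000000] = 0.000000
  V(2,1) = exp(-r*dt) * [p*0.000000 + (1-p)*3.147423] = 1.449518
  V(2,2) = exp(-r*dt) * [p*3.147423 + (1-p)*23.869815] = 12.643048
  V(1,0) = exp(-r*dt) * [p*0.000000 + (1-p)*1.449518] = 0.667563
  V(1,1) = exp(-r*dt) * [p*1.449518 + (1-p)*12.643048] = 6.582545
  V(0,0) = exp(-r*dt) * [p*0.667563 + (1-p)*6.582545] = 3.381499


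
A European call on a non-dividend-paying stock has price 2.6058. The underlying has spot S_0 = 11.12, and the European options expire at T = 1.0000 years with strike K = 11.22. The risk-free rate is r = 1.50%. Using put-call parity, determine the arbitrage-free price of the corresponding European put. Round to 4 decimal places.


Put-call parity: C - P = S_0 * exp(-qT) - K * exp(-rT).
S_0 * exp(-qT) = 11.1200 * 1.00000000 = 11.12000000
K * exp(-rT) = 11.2200 * 0.98511194 = 11.05295596
P = C - S*exp(-qT) + K*exp(-rT)
P = 2.6058 - 11.12000000 + 11.05295596 = 2.5388

Answer: Put price = 2.5388


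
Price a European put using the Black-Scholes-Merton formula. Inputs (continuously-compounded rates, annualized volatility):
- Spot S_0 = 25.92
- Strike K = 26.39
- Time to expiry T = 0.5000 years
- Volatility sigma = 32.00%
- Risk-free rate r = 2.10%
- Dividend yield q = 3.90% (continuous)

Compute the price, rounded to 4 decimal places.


d1 = (ln(S/K) + (r - q + 0.5*sigma^2) * T) / (sigma * sqrt(T)) = -0.00605583
d2 = d1 - sigma * sqrt(T) = -0.23233000
exp(-rT) = 0.98955493; exp(-qT) = 0.98068890
P = K * exp(-rT) * N(-d2) - S_0 * exp(-qT) * N(-d1)
N(-d1) = 0.50241591; N(-d2) = 0.59185915
P = 26.3900 * 0.98955493 * 0.59185915 - 25.9200 * 0.98068890 * 0.50241591 = 2.6849

Answer: Price = 2.6849


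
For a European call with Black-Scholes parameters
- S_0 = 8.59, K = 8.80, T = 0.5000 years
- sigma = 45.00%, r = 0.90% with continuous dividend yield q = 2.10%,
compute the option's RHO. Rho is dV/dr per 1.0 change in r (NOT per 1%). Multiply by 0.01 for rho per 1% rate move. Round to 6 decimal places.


Answer: Rho = 1.751229

Derivation:
d1 = 0.0643373346; d2 = -0.2538607169
phi(d1) = 0.3981174648; exp(-qT) = 0.9895549326; exp(-rT) = 0.9955101098
N(d2) = 0.3998015821
Rho = K*T*exp(-rT)*N(d2) = 8.8000 * 0.5000 * 0.9955101098 * 0.3998015821 = 1.751229


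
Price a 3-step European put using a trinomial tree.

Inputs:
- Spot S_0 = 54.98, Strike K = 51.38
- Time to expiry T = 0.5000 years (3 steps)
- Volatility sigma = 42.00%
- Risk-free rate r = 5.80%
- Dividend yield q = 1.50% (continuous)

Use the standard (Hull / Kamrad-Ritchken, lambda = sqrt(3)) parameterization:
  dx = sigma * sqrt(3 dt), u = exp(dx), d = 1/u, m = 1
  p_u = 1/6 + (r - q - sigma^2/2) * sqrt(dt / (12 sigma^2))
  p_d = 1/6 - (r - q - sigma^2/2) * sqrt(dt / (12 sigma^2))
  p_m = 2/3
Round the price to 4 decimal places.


dt = T/N = 0.166667; dx = sigma*sqrt(3*dt) = 0.296985
u = exp(dx) = 1.345795; d = 1/u = 0.743055
p_u = 0.153984, p_m = 0.666667, p_d = 0.179350
Discount per step: exp(-r*dt) = 0.990380
Stock lattice S(k, j) with j the centered position index:
  k=0: S(0,+0) = 54.9800
  k=1: S(1,-1) = 40.8532; S(1,+0) = 54.9800; S(1,+1) = 73.9918
  k=2: S(2,-2) = 30.3562; S(2,-1) = 40.8532; S(2,+0) = 54.9800; S(2,+1) = 73.9918; S(2,+2) = 99.5778
  k=3: S(3,-3) = 22.5563; S(3,-2) = 30.3562; S(3,-1) = 40.8532; S(3,+0) = 54.9800; S(3,+1) = 73.9918; S(3,+2) = 99.5778; S(3,+3) = 134.0113
Terminal payoffs V(N, j) = max(K - S_T, 0):
  V(3,-3) = 28.823688; V(3,-2) = 21.023830; V(3,-1) = 10.526821; V(3,+0) = 0.000000; V(3,+1) = 0.000000; V(3,+2) = 0.000000; V(3,+3) = 0.000000
Backward induction: V(k, j) = exp(-r*dt) * [p_u * V(k+1, j+1) + p_m * V(k+1, j) + p_d * V(k+1, j-1)]
  V(2,-2) = exp(-r*dt) * [p_u*10.526821 + p_m*21.023830 + p_d*28.823688] = 20.606205
  V(2,-1) = exp(-r*dt) * [p_u*0.000000 + p_m*10.526821 + p_d*21.023830] = 10.684712
  V(2,+0) = exp(-r*dt) * [p_u*0.000000 + p_m*0.000000 + p_d*10.526821] = 1.869820
  V(2,+1) = exp(-r*dt) * [p_u*0.000000 + p_m*0.000000 + p_d*0.000000] = 0.000000
  V(2,+2) = exp(-r*dt) * [p_u*0.000000 + p_m*0.000000 + p_d*0.000000] = 0.000000
  V(1,-1) = exp(-r*dt) * [p_u*1.869820 + p_m*10.684712 + p_d*20.606205] = 10.999931
  V(1,+0) = exp(-r*dt) * [p_u*0.000000 + p_m*1.869820 + p_d*10.684712] = 3.132419
  V(1,+1) = exp(-r*dt) * [p_u*0.000000 + p_m*0.000000 + p_d*1.869820] = 0.332125
  V(0,+0) = exp(-r*dt) * [p_u*0.332125 + p_m*3.132419 + p_d*10.999931] = 4.072695

Answer: Price = V(0,0) = 4.0727


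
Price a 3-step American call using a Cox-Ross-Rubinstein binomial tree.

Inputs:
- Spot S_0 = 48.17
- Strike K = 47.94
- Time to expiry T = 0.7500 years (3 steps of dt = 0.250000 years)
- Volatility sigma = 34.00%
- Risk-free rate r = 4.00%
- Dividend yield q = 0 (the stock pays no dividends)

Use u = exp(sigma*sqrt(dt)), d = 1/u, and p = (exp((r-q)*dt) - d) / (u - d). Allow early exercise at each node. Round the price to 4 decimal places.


dt = T/N = 0.250000
u = exp(sigma*sqrt(dt)) = 1.185305; d = 1/u = 0.843665
p = (exp((r-q)*dt) - d) / (u - d) = 0.487019
Discount per step: exp(-r*dt) = 0.990050
Stock lattice S(k, i) with i counting down-moves:
  k=0: S(0,0) = 48.1700
  k=1: S(1,0) = 57.0961; S(1,1) = 40.6393
  k=2: S(2,0) = 67.6763; S(2,1) = 48.1700; S(2,2) = 34.2860
  k=3: S(3,0) = 80.2171; S(3,1) = 57.0961; S(3,2) = 40.6393; S(3,3) = 28.9259
Terminal payoffs V(N, i) = max(S_T - K, 0):
  V(3,0) = 32.277077; V(3,1) = 9.156135; V(3,2) = 0.000000; V(3,3) = 0.000000
Backward induction: V(k, i) = exp(-r*dt) * [p * V(k+1, i) + (1-p) * V(k+1, i+1)]; then take max(V_cont, immediate exercise) for American.
  V(2,0) = exp(-r*dt) * [p*32.277077 + (1-p)*9.156135] = 20.213336; exercise = 19.736325; V(2,0) = max -> 20.213336
  V(2,1) = exp(-r*dt) * [p*9.156135 + (1-p)*0.000000] = 4.414846; exercise = 0.230000; V(2,1) = max -> 4.414846
  V(2,2) = exp(-r*dt) * [p*0.000000 + (1-p)*0.000000] = 0.000000; exercise = 0.000000; V(2,2) = max -> 0.000000
  V(1,0) = exp(-r*dt) * [p*20.213336 + (1-p)*4.414846] = 11.988532; exercise = 9.156135; V(1,0) = max -> 11.988532
  V(1,1) = exp(-r*dt) * [p*4.414846 + (1-p)*0.000000] = 2.128722; exercise = 0.000000; V(1,1) = max -> 2.128722
  V(0,0) = exp(-r*dt) * [p*11.988532 + (1-p)*2.128722] = 6.861680; exercise = 0.230000; V(0,0) = max -> 6.861680

Answer: Price = V(0,0) = 6.8617


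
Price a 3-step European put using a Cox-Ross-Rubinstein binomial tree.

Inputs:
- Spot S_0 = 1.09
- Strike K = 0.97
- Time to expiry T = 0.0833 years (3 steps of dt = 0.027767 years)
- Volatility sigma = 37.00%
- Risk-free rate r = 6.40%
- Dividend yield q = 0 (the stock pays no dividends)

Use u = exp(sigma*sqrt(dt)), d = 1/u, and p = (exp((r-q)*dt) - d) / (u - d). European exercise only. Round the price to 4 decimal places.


dt = T/N = 0.027767
u = exp(sigma*sqrt(dt)) = 1.063595; d = 1/u = 0.940208
p = (exp((r-q)*dt) - d) / (u - d) = 0.499007
Discount per step: exp(-r*dt) = 0.998225
Stock lattice S(k, i) with i counting down-moves:
  k=0: S(0,0) = 1.0900
  k=1: S(1,0) = 1.1593; S(1,1) = 1.0248
  k=2: S(2,0) = 1.2330; S(2,1) = 1.0900; S(2,2) = 0.9635
  k=3: S(3,0) = 1.3115; S(3,1) = 1.1593; S(3,2) = 1.0248; S(3,3) = 0.9059
Terminal payoffs V(N, i) = max(K - S_T, 0):
  V(3,0) = 0.000000; V(3,1) = 0.000000; V(3,2) = 0.000000; V(3,3) = 0.064063
Backward induction: V(k, i) = exp(-r*dt) * [p * V(k+1, i) + (1-p) * V(k+1, i+1)].
  V(2,0) = exp(-r*dt) * [p*0.000000 + (1-p)*0.000000] = 0.000000
  V(2,1) = exp(-r*dt) * [p*0.000000 + (1-p)*0.000000] = 0.000000
  V(2,2) = exp(-r*dt) * [p*0.000000 + (1-p)*0.064063] = 0.032038
  V(1,0) = exp(-r*dt) * [p*0.000000 + (1-p)*0.000000] = 0.000000
  V(1,1) = exp(-r*dt) * [p*0.000000 + (1-p)*0.032038] = 0.016022
  V(0,0) = exp(-r*dt) * [p*0.000000 + (1-p)*0.016022] = 0.008013

Answer: Price = V(0,0) = 0.0080


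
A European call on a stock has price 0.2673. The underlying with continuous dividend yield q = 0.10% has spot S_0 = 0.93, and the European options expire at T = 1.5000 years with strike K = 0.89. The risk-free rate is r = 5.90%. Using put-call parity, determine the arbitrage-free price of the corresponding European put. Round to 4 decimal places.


Answer: Put price = 0.1533

Derivation:
Put-call parity: C - P = S_0 * exp(-qT) - K * exp(-rT).
S_0 * exp(-qT) = 0.9300 * 0.99850112 = 0.92860605
K * exp(-rT) = 0.8900 * 0.91530311 = 0.81461977
P = C - S*exp(-qT) + K*exp(-rT)
P = 0.2673 - 0.92860605 + 0.81461977 = 0.1533


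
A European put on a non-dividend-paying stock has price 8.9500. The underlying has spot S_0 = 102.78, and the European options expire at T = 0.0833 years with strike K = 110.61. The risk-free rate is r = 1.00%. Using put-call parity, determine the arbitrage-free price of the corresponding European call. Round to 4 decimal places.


Answer: Call price = 1.2121

Derivation:
Put-call parity: C - P = S_0 * exp(-qT) - K * exp(-rT).
S_0 * exp(-qT) = 102.7800 * 1.00000000 = 102.78000000
K * exp(-rT) = 110.6100 * 0.99916735 = 110.51790023
C = P + S*exp(-qT) - K*exp(-rT)
C = 8.9500 + 102.78000000 - 110.51790023 = 1.2121


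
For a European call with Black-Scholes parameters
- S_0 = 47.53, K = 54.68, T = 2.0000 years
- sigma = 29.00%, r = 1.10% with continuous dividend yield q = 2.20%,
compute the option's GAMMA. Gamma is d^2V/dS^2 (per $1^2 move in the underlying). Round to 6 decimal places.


Answer: Gamma = 0.019234

Derivation:
d1 = -0.1902773662; d2 = -0.6003992992
phi(d1) = 0.3917853086; exp(-qT) = 0.9569539575; exp(-rT) = 0.9782402351
Gamma = exp(-qT) * phi(d1) / (S * sigma * sqrt(T)) = 0.9569539575 * 0.3917853086 / (47.5300 * 0.2900 * 1.4142135624) = 0.019234


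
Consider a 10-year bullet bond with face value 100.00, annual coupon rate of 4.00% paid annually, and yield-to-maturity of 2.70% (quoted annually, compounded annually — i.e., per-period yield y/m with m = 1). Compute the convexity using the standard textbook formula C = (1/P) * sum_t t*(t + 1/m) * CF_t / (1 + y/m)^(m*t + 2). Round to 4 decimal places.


Answer: Convexity = 84.0325

Derivation:
Coupon per period c = face * coupon_rate / m = 4.000000
Periods per year m = 1; per-period yield y/m = 0.027000
Number of cashflows N = 10
Cashflows (t years, CF_t, discount factor 1/(1+y/m)^(m*t), PV):
  t = 1.0000: CF_t = 4.000000, DF = 0.973710, PV = 3.894839
  t = 2.0000: CF_t = 4.000000, DF = 0.948111, PV = 3.792443
  t = 3.0000: CF_t = 4.000000, DF = 0.923185, PV = 3.692739
  t = 4.0000: CF_t = 4.000000, DF = 0.898914, PV = 3.595657
  t = 5.0000: CF_t = 4.000000, DF = 0.875282, PV = 3.501126
  t = 6.0000: CF_t = 4.000000, DF = 0.852270, PV = 3.409081
  t = 7.0000: CF_t = 4.000000, DF = 0.829864, PV = 3.319456
  t = 8.0000: CF_t = 4.000000, DF = 0.808047, PV = 3.232187
  t = 9.0000: CF_t = 4.000000, DF = 0.786803, PV = 3.147212
  t = 10.0000: CF_t = 104.000000, DF = 0.766118, PV = 79.676253
Price P = sum_t PV_t = 111.260994
Convexity numerator sum_t t*(t + 1/m) * CF_t / (1+y/m)^(m*t + 2):
  t = 1.0000: term = 7.385479
  t = 2.0000: term = 21.573940
  t = 3.0000: term = 42.013515
  t = 4.0000: term = 68.181621
  t = 5.0000: term = 99.583673
  t = 6.0000: term = 135.751843
  t = 7.0000: term = 176.243872
  t = 8.0000: term = 220.641932
  t = 9.0000: term = 268.551524
  t = 10.0000: term = 8309.611149
Convexity = (1/P) * sum = 9349.538548 / 111.260994 = 84.032492


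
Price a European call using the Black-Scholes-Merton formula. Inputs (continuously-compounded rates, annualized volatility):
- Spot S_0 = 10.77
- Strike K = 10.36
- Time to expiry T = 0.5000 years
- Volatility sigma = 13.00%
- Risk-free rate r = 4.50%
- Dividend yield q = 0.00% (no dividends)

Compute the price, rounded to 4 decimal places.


d1 = (ln(S/K) + (r - q + 0.5*sigma^2) * T) / (sigma * sqrt(T)) = 0.71295134
d2 = d1 - sigma * sqrt(T) = 0.62102746
exp(-rT) = 0.97775124; exp(-qT) = 1.00000000
C = S_0 * exp(-qT) * N(d1) - K * exp(-rT) * N(d2)
N(d1) = 0.76206207; N(d2) = 0.73270922
C = 10.7700 * 1.00000000 * 0.76206207 - 10.3600 * 0.97775124 * 0.73270922 = 0.7854

Answer: Price = 0.7854


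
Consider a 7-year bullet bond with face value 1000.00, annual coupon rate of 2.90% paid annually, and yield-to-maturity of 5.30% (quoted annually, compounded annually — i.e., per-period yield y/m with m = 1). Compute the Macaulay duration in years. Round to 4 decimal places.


Answer: Macaulay duration = 6.3830 years

Derivation:
Coupon per period c = face * coupon_rate / m = 29.000000
Periods per year m = 1; per-period yield y/m = 0.053000
Number of cashflows N = 7
Cashflows (t years, CF_t, discount factor 1/(1+y/m)^(m*t), PV):
  t = 1.0000: CF_t = 29.000000, DF = 0.949668, PV = 27.540361
  t = 2.0000: CF_t = 29.000000, DF = 0.901869, PV = 26.154189
  t = 3.0000: CF_t = 29.000000, DF = 0.856475, PV = 24.837786
  t = 4.0000: CF_t = 29.000000, DF = 0.813367, PV = 23.587641
  t = 5.0000: CF_t = 29.000000, DF = 0.772428, PV = 22.400419
  t = 6.0000: CF_t = 29.000000, DF = 0.733550, PV = 21.272953
  t = 7.0000: CF_t = 1029.000000, DF = 0.696629, PV = 716.830997
Price P = sum_t PV_t = 862.624345
Macaulay numerator sum_t t * PV_t:
  t * PV_t at t = 1.0000: 27.540361
  t * PV_t at t = 2.0000: 52.308378
  t * PV_t at t = 3.0000: 74.513359
  t * PV_t at t = 4.0000: 94.350565
  t * PV_t at t = 5.0000: 112.002095
  t * PV_t at t = 6.0000: 127.637715
  t * PV_t at t = 7.0000: 5017.816976
Macaulay duration D = (sum_t t * PV_t) / P = 5506.169448 / 862.624345 = 6.383044


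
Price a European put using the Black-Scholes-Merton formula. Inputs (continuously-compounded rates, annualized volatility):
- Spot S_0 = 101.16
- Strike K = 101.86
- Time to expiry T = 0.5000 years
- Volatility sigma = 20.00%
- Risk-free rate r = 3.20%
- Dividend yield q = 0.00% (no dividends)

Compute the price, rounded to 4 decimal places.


d1 = (ln(S/K) + (r - q + 0.5*sigma^2) * T) / (sigma * sqrt(T)) = 0.13508639
d2 = d1 - sigma * sqrt(T) = -0.00633497
exp(-rT) = 0.98412732; exp(-qT) = 1.00000000
P = K * exp(-rT) * N(-d2) - S_0 * exp(-qT) * N(-d1)
N(-d1) = 0.44627179; N(-d2) = 0.50252727
P = 101.8600 * 0.98412732 * 0.50252727 - 101.1600 * 1.00000000 * 0.44627179 = 5.2301

Answer: Price = 5.2301


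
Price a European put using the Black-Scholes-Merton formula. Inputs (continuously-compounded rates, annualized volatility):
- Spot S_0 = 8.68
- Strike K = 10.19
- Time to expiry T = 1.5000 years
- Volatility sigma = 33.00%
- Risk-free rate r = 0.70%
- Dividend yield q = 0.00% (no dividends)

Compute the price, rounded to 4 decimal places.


d1 = (ln(S/K) + (r - q + 0.5*sigma^2) * T) / (sigma * sqrt(T)) = -0.16876816
d2 = d1 - sigma * sqrt(T) = -0.57293396
exp(-rT) = 0.98955493; exp(-qT) = 1.00000000
P = K * exp(-rT) * N(-d2) - S_0 * exp(-qT) * N(-d1)
N(-d1) = 0.56701050; N(-d2) = 0.71665530
P = 10.1900 * 0.98955493 * 0.71665530 - 8.6800 * 1.00000000 * 0.56701050 = 2.3048

Answer: Price = 2.3048


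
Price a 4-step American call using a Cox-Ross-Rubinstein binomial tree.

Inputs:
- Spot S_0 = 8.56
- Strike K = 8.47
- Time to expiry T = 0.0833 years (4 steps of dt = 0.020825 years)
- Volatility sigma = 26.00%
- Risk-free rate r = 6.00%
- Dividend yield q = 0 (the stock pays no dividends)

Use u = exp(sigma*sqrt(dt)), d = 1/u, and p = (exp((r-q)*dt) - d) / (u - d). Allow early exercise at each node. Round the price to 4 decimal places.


Answer: Price = V(0,0) = 0.3246

Derivation:
dt = T/N = 0.020825
u = exp(sigma*sqrt(dt)) = 1.038233; d = 1/u = 0.963175
p = (exp((r-q)*dt) - d) / (u - d) = 0.507279
Discount per step: exp(-r*dt) = 0.998751
Stock lattice S(k, i) with i counting down-moves:
  k=0: S(0,0) = 8.5600
  k=1: S(1,0) = 8.8873; S(1,1) = 8.2448
  k=2: S(2,0) = 9.2271; S(2,1) = 8.5600; S(2,2) = 7.9412
  k=3: S(3,0) = 9.5798; S(3,1) = 8.8873; S(3,2) = 8.2448; S(3,3) = 7.6487
  k=4: S(4,0) = 9.9461; S(4,1) = 9.2271; S(4,2) = 8.5600; S(4,3) = 7.9412; S(4,4) = 7.3671
Terminal payoffs V(N, i) = max(S_T - K, 0):
  V(4,0) = 1.476107; V(4,1) = 0.757062; V(4,2) = 0.090000; V(4,3) = 0.000000; V(4,4) = 0.000000
Backward induction: V(k, i) = exp(-r*dt) * [p * V(k+1, i) + (1-p) * V(k+1, i+1)]; then take max(V_cont, immediate exercise) for American.
  V(3,0) = exp(-r*dt) * [p*1.476107 + (1-p)*0.757062] = 1.120417; exercise = 1.109841; V(3,0) = max -> 1.120417
  V(3,1) = exp(-r*dt) * [p*0.757062 + (1-p)*0.090000] = 0.427851; exercise = 0.417275; V(3,1) = max -> 0.427851
  V(3,2) = exp(-r*dt) * [p*0.090000 + (1-p)*0.000000] = 0.045598; exercise = 0.000000; V(3,2) = max -> 0.045598
  V(3,3) = exp(-r*dt) * [p*0.000000 + (1-p)*0.000000] = 0.000000; exercise = 0.000000; V(3,3) = max -> 0.000000
  V(2,0) = exp(-r*dt) * [p*1.120417 + (1-p)*0.427851] = 0.778202; exercise = 0.757062; V(2,0) = max -> 0.778202
  V(2,1) = exp(-r*dt) * [p*0.427851 + (1-p)*0.045598] = 0.239208; exercise = 0.090000; V(2,1) = max -> 0.239208
  V(2,2) = exp(-r*dt) * [p*0.045598 + (1-p)*0.000000] = 0.023102; exercise = 0.000000; V(2,2) = max -> 0.023102
  V(1,0) = exp(-r*dt) * [p*0.778202 + (1-p)*0.239208] = 0.511988; exercise = 0.417275; V(1,0) = max -> 0.511988
  V(1,1) = exp(-r*dt) * [p*0.239208 + (1-p)*0.023102] = 0.132562; exercise = 0.000000; V(1,1) = max -> 0.132562
  V(0,0) = exp(-r*dt) * [p*0.511988 + (1-p)*0.132562] = 0.324631; exercise = 0.090000; V(0,0) = max -> 0.324631


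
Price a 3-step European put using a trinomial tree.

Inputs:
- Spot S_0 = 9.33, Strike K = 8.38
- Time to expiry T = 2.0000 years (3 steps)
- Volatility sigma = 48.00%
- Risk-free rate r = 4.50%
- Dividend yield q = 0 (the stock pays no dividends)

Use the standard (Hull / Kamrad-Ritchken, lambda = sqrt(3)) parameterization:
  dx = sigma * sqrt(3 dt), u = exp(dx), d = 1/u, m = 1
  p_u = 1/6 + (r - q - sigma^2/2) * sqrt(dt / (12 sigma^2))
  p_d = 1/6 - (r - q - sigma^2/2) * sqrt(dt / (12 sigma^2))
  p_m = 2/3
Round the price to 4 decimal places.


dt = T/N = 0.666667; dx = sigma*sqrt(3*dt) = 0.678823
u = exp(dx) = 1.971555; d = 1/u = 0.507214
p_u = 0.132195, p_m = 0.666667, p_d = 0.201138
Discount per step: exp(-r*dt) = 0.970446
Stock lattice S(k, j) with j the centered position index:
  k=0: S(0,+0) = 9.3300
  k=1: S(1,-1) = 4.7323; S(1,+0) = 9.3300; S(1,+1) = 18.3946
  k=2: S(2,-2) = 2.4003; S(2,-1) = 4.7323; S(2,+0) = 9.3300; S(2,+1) = 18.3946; S(2,+2) = 36.2660
  k=3: S(3,-3) = 1.2175; S(3,-2) = 2.4003; S(3,-1) = 4.7323; S(3,+0) = 9.3300; S(3,+1) = 18.3946; S(3,+2) = 36.2660; S(3,+3) = 71.5004
Terminal payoffs V(N, j) = max(K - S_T, 0):
  V(3,-3) = 7.162539; V(3,-2) = 5.979709; V(3,-1) = 3.647694; V(3,+0) = 0.000000; V(3,+1) = 0.000000; V(3,+2) = 0.000000; V(3,+3) = 0.000000
Backward induction: V(k, j) = exp(-r*dt) * [p_u * V(k+1, j+1) + p_m * V(k+1, j) + p_d * V(k+1, j-1)]
  V(2,-2) = exp(-r*dt) * [p_u*3.647694 + p_m*5.979709 + p_d*7.162539] = 5.734693
  V(2,-1) = exp(-r*dt) * [p_u*0.000000 + p_m*3.647694 + p_d*5.979709] = 3.527127
  V(2,+0) = exp(-r*dt) * [p_u*0.000000 + p_m*0.000000 + p_d*3.647694] = 0.712007
  V(2,+1) = exp(-r*dt) * [p_u*0.000000 + p_m*0.000000 + p_d*0.000000] = 0.000000
  V(2,+2) = exp(-r*dt) * [p_u*0.000000 + p_m*0.000000 + p_d*0.000000] = 0.000000
  V(1,-1) = exp(-r*dt) * [p_u*0.712007 + p_m*3.527127 + p_d*5.734693] = 3.492640
  V(1,+0) = exp(-r*dt) * [p_u*0.000000 + p_m*0.712007 + p_d*3.527127] = 1.149115
  V(1,+1) = exp(-r*dt) * [p_u*0.000000 + p_m*0.000000 + p_d*0.712007] = 0.138979
  V(0,+0) = exp(-r*dt) * [p_u*0.138979 + p_m*1.149115 + p_d*3.492640] = 1.443006

Answer: Price = V(0,0) = 1.4430


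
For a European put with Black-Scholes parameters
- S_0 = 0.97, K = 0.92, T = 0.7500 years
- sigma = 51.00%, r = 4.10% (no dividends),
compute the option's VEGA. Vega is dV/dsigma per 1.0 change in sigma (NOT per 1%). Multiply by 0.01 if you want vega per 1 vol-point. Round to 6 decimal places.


d1 = 0.4102807270; d2 = -0.0313922289
phi(d1) = 0.3667394346; exp(-qT) = 1.0000000000; exp(-rT) = 0.9697179723
Vega = S * exp(-qT) * phi(d1) * sqrt(T) = 0.9700 * 1.0000000000 * 0.3667394346 * 0.8660254038 = 0.308077

Answer: Vega = 0.308077


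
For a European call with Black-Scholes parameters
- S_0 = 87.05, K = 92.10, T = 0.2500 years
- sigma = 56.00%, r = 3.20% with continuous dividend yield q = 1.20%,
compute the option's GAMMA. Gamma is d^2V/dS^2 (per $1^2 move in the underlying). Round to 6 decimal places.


d1 = -0.0435438466; d2 = -0.3235438466
phi(d1) = 0.3985642491; exp(-qT) = 0.9970044955; exp(-rT) = 0.9920319148
Gamma = exp(-qT) * phi(d1) / (S * sigma * sqrt(T)) = 0.9970044955 * 0.3985642491 / (87.0500 * 0.5600 * 0.5000000000) = 0.016303

Answer: Gamma = 0.016303


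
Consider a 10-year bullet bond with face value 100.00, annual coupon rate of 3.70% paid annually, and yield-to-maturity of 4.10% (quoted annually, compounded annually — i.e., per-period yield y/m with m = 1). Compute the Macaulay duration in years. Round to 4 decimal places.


Coupon per period c = face * coupon_rate / m = 3.700000
Periods per year m = 1; per-period yield y/m = 0.041000
Number of cashflows N = 10
Cashflows (t years, CF_t, discount factor 1/(1+y/m)^(m*t), PV):
  t = 1.0000: CF_t = 3.700000, DF = 0.960615, PV = 3.554275
  t = 2.0000: CF_t = 3.700000, DF = 0.922781, PV = 3.414289
  t = 3.0000: CF_t = 3.700000, DF = 0.886437, PV = 3.279816
  t = 4.0000: CF_t = 3.700000, DF = 0.851524, PV = 3.150640
  t = 5.0000: CF_t = 3.700000, DF = 0.817987, PV = 3.026552
  t = 6.0000: CF_t = 3.700000, DF = 0.785770, PV = 2.907350
  t = 7.0000: CF_t = 3.700000, DF = 0.754823, PV = 2.792844
  t = 8.0000: CF_t = 3.700000, DF = 0.725094, PV = 2.682847
  t = 9.0000: CF_t = 3.700000, DF = 0.696536, PV = 2.577182
  t = 10.0000: CF_t = 103.700000, DF = 0.669103, PV = 69.385938
Price P = sum_t PV_t = 96.771732
Macaulay numerator sum_t t * PV_t:
  t * PV_t at t = 1.0000: 3.554275
  t * PV_t at t = 2.0000: 6.828578
  t * PV_t at t = 3.0000: 9.839449
  t * PV_t at t = 4.0000: 12.602561
  t * PV_t at t = 5.0000: 15.132758
  t * PV_t at t = 6.0000: 17.444101
  t * PV_t at t = 7.0000: 19.549905
  t * PV_t at t = 8.0000: 21.462775
  t * PV_t at t = 9.0000: 23.194642
  t * PV_t at t = 10.0000: 693.859376
Macaulay duration D = (sum_t t * PV_t) / P = 823.468420 / 96.771732 = 8.509390

Answer: Macaulay duration = 8.5094 years


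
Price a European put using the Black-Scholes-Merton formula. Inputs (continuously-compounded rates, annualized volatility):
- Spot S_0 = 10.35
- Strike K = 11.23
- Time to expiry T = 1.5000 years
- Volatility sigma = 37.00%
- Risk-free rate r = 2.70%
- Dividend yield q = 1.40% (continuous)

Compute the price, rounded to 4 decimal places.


Answer: Price = 2.2168

Derivation:
d1 = (ln(S/K) + (r - q + 0.5*sigma^2) * T) / (sigma * sqrt(T)) = 0.08953382
d2 = d1 - sigma * sqrt(T) = -0.36362179
exp(-rT) = 0.96030916; exp(-qT) = 0.97921896
P = K * exp(-rT) * N(-d2) - S_0 * exp(-qT) * N(-d1)
N(-d1) = 0.46432884; N(-d2) = 0.64192977
P = 11.2300 * 0.96030916 * 0.64192977 - 10.3500 * 0.97921896 * 0.46432884 = 2.2168


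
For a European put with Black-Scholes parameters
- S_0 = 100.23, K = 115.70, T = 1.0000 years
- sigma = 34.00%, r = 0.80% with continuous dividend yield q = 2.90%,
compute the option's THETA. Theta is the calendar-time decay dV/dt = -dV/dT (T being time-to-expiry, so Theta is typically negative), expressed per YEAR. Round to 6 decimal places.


d1 = -0.3139208505; d2 = -0.6539208505
phi(d1) = 0.3797615651; exp(-qT) = 0.9714164645; exp(-rT) = 0.9920319148
Theta = -S*exp(-qT)*phi(d1)*sigma/(2*sqrt(T)) + r*K*exp(-rT)*N(-d2) - q*S*exp(-qT)*N(-d1)
N(-d1) = 0.6232094230; N(-d2) = 0.7434186000; sqrt(T) = 1.0000000000
Term 1 = -100.2300 * 0.9714164645 * 0.3797615651 * 0.3400 / (2 * 1.0000000000) = -6.2858370772
Term 2 = 0.0080 * 115.7000 * 0.9920319148 * 0.7434186000 = 0.6826253509
Term 3 = -0.0290 * 100.2300 * 0.9714164645 * 0.6232094230 = -1.7596860842
Theta = -6.2858370772 + (0.6826253509) + (-1.7596860842) = -7.362898

Answer: Theta = -7.362898


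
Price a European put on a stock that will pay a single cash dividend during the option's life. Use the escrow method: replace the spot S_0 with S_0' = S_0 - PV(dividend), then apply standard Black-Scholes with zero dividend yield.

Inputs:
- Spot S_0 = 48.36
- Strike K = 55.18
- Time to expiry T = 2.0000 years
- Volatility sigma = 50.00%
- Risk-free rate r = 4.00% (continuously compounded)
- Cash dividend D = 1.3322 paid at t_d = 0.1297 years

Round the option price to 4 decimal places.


PV(D) = D * exp(-r * t_d) = 1.3322 * 0.99482543 = 1.32530644
S_0' = S_0 - PV(D) = 48.3600 - 1.32530644 = 47.03469356
d1 = (ln(S_0'/K) + (r + sigma^2/2)*T) / (sigma*sqrt(T)) = 0.24081925
d2 = d1 - sigma*sqrt(T) = -0.46628754
exp(-rT) = 0.92311635
N(-d1) = 0.40484761; N(-d2) = 0.67949515
P = K * exp(-rT) * N(-d2) - S_0' * N(-d1) = 55.1800 * 0.92311635 * 0.67949515 - 47.03469356 * 0.40484761 = 15.5699

Answer: Price = 15.5699


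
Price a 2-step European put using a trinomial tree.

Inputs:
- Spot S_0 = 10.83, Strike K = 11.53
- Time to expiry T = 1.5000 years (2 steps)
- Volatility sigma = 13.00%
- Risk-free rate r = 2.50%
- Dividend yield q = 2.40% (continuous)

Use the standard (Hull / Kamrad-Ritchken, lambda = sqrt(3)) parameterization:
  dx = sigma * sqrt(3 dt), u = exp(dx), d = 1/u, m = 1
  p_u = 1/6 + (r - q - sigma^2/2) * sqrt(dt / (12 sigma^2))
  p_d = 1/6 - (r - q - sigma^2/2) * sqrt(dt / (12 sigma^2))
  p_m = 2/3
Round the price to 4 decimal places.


Answer: Price = V(0,0) = 1.0780

Derivation:
dt = T/N = 0.750000; dx = sigma*sqrt(3*dt) = 0.195000
u = exp(dx) = 1.215311; d = 1/u = 0.822835
p_u = 0.152340, p_m = 0.666667, p_d = 0.180994
Discount per step: exp(-r*dt) = 0.981425
Stock lattice S(k, j) with j the centered position index:
  k=0: S(0,+0) = 10.8300
  k=1: S(1,-1) = 8.9113; S(1,+0) = 10.8300; S(1,+1) = 13.1618
  k=2: S(2,-2) = 7.3325; S(2,-1) = 8.9113; S(2,+0) = 10.8300; S(2,+1) = 13.1618; S(2,+2) = 15.9957
Terminal payoffs V(N, j) = max(K - S_T, 0):
  V(2,-2) = 4.197474; V(2,-1) = 2.618701; V(2,+0) = 0.700000; V(2,+1) = 0.000000; V(2,+2) = 0.000000
Backward induction: V(k, j) = exp(-r*dt) * [p_u * V(k+1, j+1) + p_m * V(k+1, j) + p_d * V(k+1, j-1)]
  V(1,-1) = exp(-r*dt) * [p_u*0.700000 + p_m*2.618701 + p_d*4.197474] = 2.563633
  V(1,+0) = exp(-r*dt) * [p_u*0.000000 + p_m*0.700000 + p_d*2.618701] = 0.923162
  V(1,+1) = exp(-r*dt) * [p_u*0.000000 + p_m*0.000000 + p_d*0.700000] = 0.124342
  V(0,+0) = exp(-r*dt) * [p_u*0.124342 + p_m*0.923162 + p_d*2.563633] = 1.077982


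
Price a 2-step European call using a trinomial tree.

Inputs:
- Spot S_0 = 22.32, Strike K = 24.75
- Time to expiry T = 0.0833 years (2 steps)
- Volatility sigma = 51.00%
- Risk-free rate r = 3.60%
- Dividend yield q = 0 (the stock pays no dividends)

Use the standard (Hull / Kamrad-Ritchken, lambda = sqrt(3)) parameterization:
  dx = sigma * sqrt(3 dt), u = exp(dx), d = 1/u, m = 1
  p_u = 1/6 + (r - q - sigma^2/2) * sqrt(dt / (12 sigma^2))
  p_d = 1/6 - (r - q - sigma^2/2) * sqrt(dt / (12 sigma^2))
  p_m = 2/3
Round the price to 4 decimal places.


dt = T/N = 0.041650; dx = sigma*sqrt(3*dt) = 0.180276
u = exp(dx) = 1.197548; d = 1/u = 0.835040
p_u = 0.155802, p_m = 0.666667, p_d = 0.177531
Discount per step: exp(-r*dt) = 0.998502
Stock lattice S(k, j) with j the centered position index:
  k=0: S(0,+0) = 22.3200
  k=1: S(1,-1) = 18.6381; S(1,+0) = 22.3200; S(1,+1) = 26.7293
  k=2: S(2,-2) = 15.5635; S(2,-1) = 18.6381; S(2,+0) = 22.3200; S(2,+1) = 26.7293; S(2,+2) = 32.0096
Terminal payoffs V(N, j) = max(S_T - K, 0):
  V(2,-2) = 0.000000; V(2,-1) = 0.000000; V(2,+0) = 0.000000; V(2,+1) = 1.979272; V(2,+2) = 7.259587
Backward induction: V(k, j) = exp(-r*dt) * [p_u * V(k+1, j+1) + p_m * V(k+1, j) + p_d * V(k+1, j-1)]
  V(1,-1) = exp(-r*dt) * [p_u*0.000000 + p_m*0.000000 + p_d*0.000000] = 0.000000
  V(1,+0) = exp(-r*dt) * [p_u*1.979272 + p_m*0.000000 + p_d*0.000000] = 0.307913
  V(1,+1) = exp(-r*dt) * [p_u*7.259587 + p_m*1.979272 + p_d*0.000000] = 2.446903
  V(0,+0) = exp(-r*dt) * [p_u*2.446903 + p_m*0.307913 + p_d*0.000000] = 0.585630

Answer: Price = V(0,0) = 0.5856


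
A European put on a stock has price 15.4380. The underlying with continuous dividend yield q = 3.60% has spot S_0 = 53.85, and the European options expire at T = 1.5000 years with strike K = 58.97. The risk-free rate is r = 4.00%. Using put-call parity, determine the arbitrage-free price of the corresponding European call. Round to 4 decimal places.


Put-call parity: C - P = S_0 * exp(-qT) - K * exp(-rT).
S_0 * exp(-qT) = 53.8500 * 0.94743211 = 51.01921894
K * exp(-rT) = 58.9700 * 0.94176453 = 55.53585455
C = P + S*exp(-qT) - K*exp(-rT)
C = 15.4380 + 51.01921894 - 55.53585455 = 10.9214

Answer: Call price = 10.9214


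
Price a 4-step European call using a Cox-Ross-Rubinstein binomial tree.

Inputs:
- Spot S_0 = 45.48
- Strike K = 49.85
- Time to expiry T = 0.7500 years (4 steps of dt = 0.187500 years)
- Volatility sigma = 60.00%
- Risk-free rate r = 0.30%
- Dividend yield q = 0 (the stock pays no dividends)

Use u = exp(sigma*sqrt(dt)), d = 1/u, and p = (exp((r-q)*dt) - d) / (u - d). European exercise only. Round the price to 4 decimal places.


Answer: Price = V(0,0) = 7.8293

Derivation:
dt = T/N = 0.187500
u = exp(sigma*sqrt(dt)) = 1.296681; d = 1/u = 0.771200
p = (exp((r-q)*dt) - d) / (u - d) = 0.436482
Discount per step: exp(-r*dt) = 0.999438
Stock lattice S(k, i) with i counting down-moves:
  k=0: S(0,0) = 45.4800
  k=1: S(1,0) = 58.9730; S(1,1) = 35.0742
  k=2: S(2,0) = 76.4692; S(2,1) = 45.4800; S(2,2) = 27.0492
  k=3: S(3,0) = 99.1561; S(3,1) = 58.9730; S(3,2) = 35.0742; S(3,3) = 20.8603
  k=4: S(4,0) = 128.5738; S(4,1) = 76.4692; S(4,2) = 45.4800; S(4,3) = 27.0492; S(4,4) = 16.0875
Terminal payoffs V(N, i) = max(S_T - K, 0):
  V(4,0) = 78.723812; V(4,1) = 26.619190; V(4,2) = 0.000000; V(4,3) = 0.000000; V(4,4) = 0.000000
Backward induction: V(k, i) = exp(-r*dt) * [p * V(k+1, i) + (1-p) * V(k+1, i+1)].
  V(3,0) = exp(-r*dt) * [p*78.723812 + (1-p)*26.619190] = 49.334148
  V(3,1) = exp(-r*dt) * [p*26.619190 + (1-p)*0.000000] = 11.612257
  V(3,2) = exp(-r*dt) * [p*0.000000 + (1-p)*0.000000] = 0.000000
  V(3,3) = exp(-r*dt) * [p*0.000000 + (1-p)*0.000000] = 0.000000
  V(2,0) = exp(-r*dt) * [p*49.334148 + (1-p)*11.612257] = 28.061385
  V(2,1) = exp(-r*dt) * [p*11.612257 + (1-p)*0.000000] = 5.065688
  V(2,2) = exp(-r*dt) * [p*0.000000 + (1-p)*0.000000] = 0.000000
  V(1,0) = exp(-r*dt) * [p*28.061385 + (1-p)*5.065688] = 15.094397
  V(1,1) = exp(-r*dt) * [p*5.065688 + (1-p)*0.000000] = 2.209837
  V(0,0) = exp(-r*dt) * [p*15.094397 + (1-p)*2.209837] = 7.829307


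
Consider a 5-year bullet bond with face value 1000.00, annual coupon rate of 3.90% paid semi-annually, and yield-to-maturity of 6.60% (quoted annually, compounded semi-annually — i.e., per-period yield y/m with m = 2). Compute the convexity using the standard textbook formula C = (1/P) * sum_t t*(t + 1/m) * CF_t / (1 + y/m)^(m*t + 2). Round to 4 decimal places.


Answer: Convexity = 22.7762

Derivation:
Coupon per period c = face * coupon_rate / m = 19.500000
Periods per year m = 2; per-period yield y/m = 0.033000
Number of cashflows N = 10
Cashflows (t years, CF_t, discount factor 1/(1+y/m)^(m*t), PV):
  t = 0.5000: CF_t = 19.500000, DF = 0.968054, PV = 18.877057
  t = 1.0000: CF_t = 19.500000, DF = 0.937129, PV = 18.274015
  t = 1.5000: CF_t = 19.500000, DF = 0.907192, PV = 17.690237
  t = 2.0000: CF_t = 19.500000, DF = 0.878211, PV = 17.125108
  t = 2.5000: CF_t = 19.500000, DF = 0.850156, PV = 16.578033
  t = 3.0000: CF_t = 19.500000, DF = 0.822997, PV = 16.048435
  t = 3.5000: CF_t = 19.500000, DF = 0.796705, PV = 15.535755
  t = 4.0000: CF_t = 19.500000, DF = 0.771254, PV = 15.039453
  t = 4.5000: CF_t = 19.500000, DF = 0.746616, PV = 14.559006
  t = 5.0000: CF_t = 1019.500000, DF = 0.722764, PV = 736.858360
Price P = sum_t PV_t = 886.585458
Convexity numerator sum_t t*(t + 1/m) * CF_t / (1+y/m)^(m*t + 2):
  t = 0.5000: term = 8.845118
  t = 1.0000: term = 25.687662
  t = 1.5000: term = 49.734099
  t = 2.0000: term = 80.242174
  t = 2.5000: term = 116.518162
  t = 3.0000: term = 157.914256
  t = 3.5000: term = 203.826081
  t = 4.0000: term = 253.690323
  t = 4.5000: term = 306.982482
  t = 5.0000: term = 18989.610884
Convexity = (1/P) * sum = 20193.051241 / 886.585458 = 22.776204


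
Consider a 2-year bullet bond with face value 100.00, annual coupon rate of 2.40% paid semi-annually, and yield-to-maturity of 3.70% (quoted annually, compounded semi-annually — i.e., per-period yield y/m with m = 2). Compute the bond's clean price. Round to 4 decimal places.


Coupon per period c = face * coupon_rate / m = 1.200000
Periods per year m = 2; per-period yield y/m = 0.018500
Number of cashflows N = 4
Cashflows (t years, CF_t, discount factor 1/(1+y/m)^(m*t), PV):
  t = 0.5000: CF_t = 1.200000, DF = 0.981836, PV = 1.178203
  t = 1.0000: CF_t = 1.200000, DF = 0.964002, PV = 1.156802
  t = 1.5000: CF_t = 1.200000, DF = 0.946492, PV = 1.135790
  t = 2.0000: CF_t = 101.200000, DF = 0.929300, PV = 94.045145
Price P = sum_t PV_t = 97.515941

Answer: Price = 97.5159


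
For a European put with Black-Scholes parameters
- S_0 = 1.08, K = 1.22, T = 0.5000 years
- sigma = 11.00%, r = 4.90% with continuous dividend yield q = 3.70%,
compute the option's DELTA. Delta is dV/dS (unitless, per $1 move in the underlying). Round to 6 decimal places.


Answer: Delta = -0.909632

Derivation:
d1 = -1.4510450525; d2 = -1.5288267985
phi(d1) = 0.1392193676; exp(-qT) = 0.9816700746; exp(-rT) = 0.9757976889
N(-d1) = 0.9266163423
Delta = -exp(-qT) * N(-d1) = -0.9816700746 * 0.9266163423 = -0.909632
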